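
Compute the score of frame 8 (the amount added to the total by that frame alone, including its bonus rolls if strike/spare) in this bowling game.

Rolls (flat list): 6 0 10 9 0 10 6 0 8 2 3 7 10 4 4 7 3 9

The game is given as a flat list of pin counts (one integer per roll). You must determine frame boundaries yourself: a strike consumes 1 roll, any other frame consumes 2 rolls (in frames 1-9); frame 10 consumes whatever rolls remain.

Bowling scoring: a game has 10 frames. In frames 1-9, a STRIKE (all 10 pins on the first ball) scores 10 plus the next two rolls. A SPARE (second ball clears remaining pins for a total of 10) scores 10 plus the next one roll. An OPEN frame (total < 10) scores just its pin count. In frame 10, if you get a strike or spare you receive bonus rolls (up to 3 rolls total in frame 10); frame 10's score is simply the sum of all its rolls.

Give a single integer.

Answer: 18

Derivation:
Frame 1: OPEN (6+0=6). Cumulative: 6
Frame 2: STRIKE. 10 + next two rolls (9+0) = 19. Cumulative: 25
Frame 3: OPEN (9+0=9). Cumulative: 34
Frame 4: STRIKE. 10 + next two rolls (6+0) = 16. Cumulative: 50
Frame 5: OPEN (6+0=6). Cumulative: 56
Frame 6: SPARE (8+2=10). 10 + next roll (3) = 13. Cumulative: 69
Frame 7: SPARE (3+7=10). 10 + next roll (10) = 20. Cumulative: 89
Frame 8: STRIKE. 10 + next two rolls (4+4) = 18. Cumulative: 107
Frame 9: OPEN (4+4=8). Cumulative: 115
Frame 10: SPARE. Sum of all frame-10 rolls (7+3+9) = 19. Cumulative: 134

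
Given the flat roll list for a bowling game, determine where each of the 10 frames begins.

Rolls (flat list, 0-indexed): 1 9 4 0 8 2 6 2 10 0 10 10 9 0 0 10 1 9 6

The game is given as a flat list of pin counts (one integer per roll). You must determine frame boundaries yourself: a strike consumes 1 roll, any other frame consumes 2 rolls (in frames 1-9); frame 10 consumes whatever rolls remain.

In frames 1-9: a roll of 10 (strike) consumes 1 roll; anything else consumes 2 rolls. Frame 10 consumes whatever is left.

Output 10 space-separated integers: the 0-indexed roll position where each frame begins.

Frame 1 starts at roll index 0: rolls=1,9 (sum=10), consumes 2 rolls
Frame 2 starts at roll index 2: rolls=4,0 (sum=4), consumes 2 rolls
Frame 3 starts at roll index 4: rolls=8,2 (sum=10), consumes 2 rolls
Frame 4 starts at roll index 6: rolls=6,2 (sum=8), consumes 2 rolls
Frame 5 starts at roll index 8: roll=10 (strike), consumes 1 roll
Frame 6 starts at roll index 9: rolls=0,10 (sum=10), consumes 2 rolls
Frame 7 starts at roll index 11: roll=10 (strike), consumes 1 roll
Frame 8 starts at roll index 12: rolls=9,0 (sum=9), consumes 2 rolls
Frame 9 starts at roll index 14: rolls=0,10 (sum=10), consumes 2 rolls
Frame 10 starts at roll index 16: 3 remaining rolls

Answer: 0 2 4 6 8 9 11 12 14 16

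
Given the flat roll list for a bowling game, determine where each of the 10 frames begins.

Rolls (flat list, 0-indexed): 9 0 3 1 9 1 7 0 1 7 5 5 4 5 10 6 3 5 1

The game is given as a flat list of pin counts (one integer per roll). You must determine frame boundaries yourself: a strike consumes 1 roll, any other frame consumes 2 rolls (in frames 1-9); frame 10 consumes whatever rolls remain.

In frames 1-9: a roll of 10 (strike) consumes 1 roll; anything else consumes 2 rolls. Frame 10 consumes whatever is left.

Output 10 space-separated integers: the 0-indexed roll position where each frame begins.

Frame 1 starts at roll index 0: rolls=9,0 (sum=9), consumes 2 rolls
Frame 2 starts at roll index 2: rolls=3,1 (sum=4), consumes 2 rolls
Frame 3 starts at roll index 4: rolls=9,1 (sum=10), consumes 2 rolls
Frame 4 starts at roll index 6: rolls=7,0 (sum=7), consumes 2 rolls
Frame 5 starts at roll index 8: rolls=1,7 (sum=8), consumes 2 rolls
Frame 6 starts at roll index 10: rolls=5,5 (sum=10), consumes 2 rolls
Frame 7 starts at roll index 12: rolls=4,5 (sum=9), consumes 2 rolls
Frame 8 starts at roll index 14: roll=10 (strike), consumes 1 roll
Frame 9 starts at roll index 15: rolls=6,3 (sum=9), consumes 2 rolls
Frame 10 starts at roll index 17: 2 remaining rolls

Answer: 0 2 4 6 8 10 12 14 15 17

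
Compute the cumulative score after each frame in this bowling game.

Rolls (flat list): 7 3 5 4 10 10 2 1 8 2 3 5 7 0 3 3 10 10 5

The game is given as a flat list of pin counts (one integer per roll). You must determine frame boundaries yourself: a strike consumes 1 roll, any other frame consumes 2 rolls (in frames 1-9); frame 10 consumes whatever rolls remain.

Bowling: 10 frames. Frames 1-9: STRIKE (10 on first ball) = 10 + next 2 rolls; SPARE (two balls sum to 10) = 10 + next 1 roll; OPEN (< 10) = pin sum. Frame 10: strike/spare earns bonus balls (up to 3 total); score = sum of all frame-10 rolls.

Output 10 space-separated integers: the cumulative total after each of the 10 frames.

Frame 1: SPARE (7+3=10). 10 + next roll (5) = 15. Cumulative: 15
Frame 2: OPEN (5+4=9). Cumulative: 24
Frame 3: STRIKE. 10 + next two rolls (10+2) = 22. Cumulative: 46
Frame 4: STRIKE. 10 + next two rolls (2+1) = 13. Cumulative: 59
Frame 5: OPEN (2+1=3). Cumulative: 62
Frame 6: SPARE (8+2=10). 10 + next roll (3) = 13. Cumulative: 75
Frame 7: OPEN (3+5=8). Cumulative: 83
Frame 8: OPEN (7+0=7). Cumulative: 90
Frame 9: OPEN (3+3=6). Cumulative: 96
Frame 10: STRIKE. Sum of all frame-10 rolls (10+10+5) = 25. Cumulative: 121

Answer: 15 24 46 59 62 75 83 90 96 121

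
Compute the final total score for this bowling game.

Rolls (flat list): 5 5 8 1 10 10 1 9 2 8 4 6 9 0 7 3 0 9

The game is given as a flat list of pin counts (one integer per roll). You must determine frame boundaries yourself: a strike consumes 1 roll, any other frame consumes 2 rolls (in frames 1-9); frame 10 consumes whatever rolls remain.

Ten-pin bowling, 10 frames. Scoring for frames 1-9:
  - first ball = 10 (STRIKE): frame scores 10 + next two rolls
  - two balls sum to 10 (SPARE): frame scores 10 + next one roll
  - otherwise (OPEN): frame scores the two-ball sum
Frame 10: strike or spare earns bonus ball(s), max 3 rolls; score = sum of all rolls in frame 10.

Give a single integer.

Frame 1: SPARE (5+5=10). 10 + next roll (8) = 18. Cumulative: 18
Frame 2: OPEN (8+1=9). Cumulative: 27
Frame 3: STRIKE. 10 + next two rolls (10+1) = 21. Cumulative: 48
Frame 4: STRIKE. 10 + next two rolls (1+9) = 20. Cumulative: 68
Frame 5: SPARE (1+9=10). 10 + next roll (2) = 12. Cumulative: 80
Frame 6: SPARE (2+8=10). 10 + next roll (4) = 14. Cumulative: 94
Frame 7: SPARE (4+6=10). 10 + next roll (9) = 19. Cumulative: 113
Frame 8: OPEN (9+0=9). Cumulative: 122
Frame 9: SPARE (7+3=10). 10 + next roll (0) = 10. Cumulative: 132
Frame 10: OPEN. Sum of all frame-10 rolls (0+9) = 9. Cumulative: 141

Answer: 141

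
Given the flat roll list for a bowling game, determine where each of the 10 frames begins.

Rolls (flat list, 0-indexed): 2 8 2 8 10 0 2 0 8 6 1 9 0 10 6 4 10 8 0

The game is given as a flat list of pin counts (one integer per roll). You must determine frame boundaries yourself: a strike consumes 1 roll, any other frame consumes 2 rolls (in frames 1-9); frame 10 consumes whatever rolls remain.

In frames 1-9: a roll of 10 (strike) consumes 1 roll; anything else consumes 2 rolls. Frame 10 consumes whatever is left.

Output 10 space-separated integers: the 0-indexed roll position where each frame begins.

Frame 1 starts at roll index 0: rolls=2,8 (sum=10), consumes 2 rolls
Frame 2 starts at roll index 2: rolls=2,8 (sum=10), consumes 2 rolls
Frame 3 starts at roll index 4: roll=10 (strike), consumes 1 roll
Frame 4 starts at roll index 5: rolls=0,2 (sum=2), consumes 2 rolls
Frame 5 starts at roll index 7: rolls=0,8 (sum=8), consumes 2 rolls
Frame 6 starts at roll index 9: rolls=6,1 (sum=7), consumes 2 rolls
Frame 7 starts at roll index 11: rolls=9,0 (sum=9), consumes 2 rolls
Frame 8 starts at roll index 13: roll=10 (strike), consumes 1 roll
Frame 9 starts at roll index 14: rolls=6,4 (sum=10), consumes 2 rolls
Frame 10 starts at roll index 16: 3 remaining rolls

Answer: 0 2 4 5 7 9 11 13 14 16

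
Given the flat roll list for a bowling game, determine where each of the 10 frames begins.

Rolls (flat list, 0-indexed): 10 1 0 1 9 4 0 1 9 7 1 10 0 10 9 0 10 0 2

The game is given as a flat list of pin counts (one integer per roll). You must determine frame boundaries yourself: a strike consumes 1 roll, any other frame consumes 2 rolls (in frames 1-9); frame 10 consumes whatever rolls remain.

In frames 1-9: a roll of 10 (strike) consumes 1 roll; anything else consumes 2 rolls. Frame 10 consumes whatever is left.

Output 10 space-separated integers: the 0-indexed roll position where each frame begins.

Frame 1 starts at roll index 0: roll=10 (strike), consumes 1 roll
Frame 2 starts at roll index 1: rolls=1,0 (sum=1), consumes 2 rolls
Frame 3 starts at roll index 3: rolls=1,9 (sum=10), consumes 2 rolls
Frame 4 starts at roll index 5: rolls=4,0 (sum=4), consumes 2 rolls
Frame 5 starts at roll index 7: rolls=1,9 (sum=10), consumes 2 rolls
Frame 6 starts at roll index 9: rolls=7,1 (sum=8), consumes 2 rolls
Frame 7 starts at roll index 11: roll=10 (strike), consumes 1 roll
Frame 8 starts at roll index 12: rolls=0,10 (sum=10), consumes 2 rolls
Frame 9 starts at roll index 14: rolls=9,0 (sum=9), consumes 2 rolls
Frame 10 starts at roll index 16: 3 remaining rolls

Answer: 0 1 3 5 7 9 11 12 14 16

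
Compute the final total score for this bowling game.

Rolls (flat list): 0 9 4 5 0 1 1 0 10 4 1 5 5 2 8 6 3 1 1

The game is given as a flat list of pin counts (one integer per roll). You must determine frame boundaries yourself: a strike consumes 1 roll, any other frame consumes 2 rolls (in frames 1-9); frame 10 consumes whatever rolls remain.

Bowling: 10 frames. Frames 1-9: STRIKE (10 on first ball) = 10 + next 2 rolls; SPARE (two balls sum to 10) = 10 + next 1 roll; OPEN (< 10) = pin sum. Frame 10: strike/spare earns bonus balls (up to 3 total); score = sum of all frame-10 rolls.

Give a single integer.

Frame 1: OPEN (0+9=9). Cumulative: 9
Frame 2: OPEN (4+5=9). Cumulative: 18
Frame 3: OPEN (0+1=1). Cumulative: 19
Frame 4: OPEN (1+0=1). Cumulative: 20
Frame 5: STRIKE. 10 + next two rolls (4+1) = 15. Cumulative: 35
Frame 6: OPEN (4+1=5). Cumulative: 40
Frame 7: SPARE (5+5=10). 10 + next roll (2) = 12. Cumulative: 52
Frame 8: SPARE (2+8=10). 10 + next roll (6) = 16. Cumulative: 68
Frame 9: OPEN (6+3=9). Cumulative: 77
Frame 10: OPEN. Sum of all frame-10 rolls (1+1) = 2. Cumulative: 79

Answer: 79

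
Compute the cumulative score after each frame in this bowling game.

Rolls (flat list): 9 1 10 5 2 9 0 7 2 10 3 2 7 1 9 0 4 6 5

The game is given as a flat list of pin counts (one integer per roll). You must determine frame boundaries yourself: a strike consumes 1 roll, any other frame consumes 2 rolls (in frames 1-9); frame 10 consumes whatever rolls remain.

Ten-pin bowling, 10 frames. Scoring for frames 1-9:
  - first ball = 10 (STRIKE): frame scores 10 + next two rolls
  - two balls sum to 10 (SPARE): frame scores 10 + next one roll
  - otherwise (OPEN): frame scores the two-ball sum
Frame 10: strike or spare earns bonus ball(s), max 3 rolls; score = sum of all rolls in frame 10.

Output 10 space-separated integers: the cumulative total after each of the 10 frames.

Frame 1: SPARE (9+1=10). 10 + next roll (10) = 20. Cumulative: 20
Frame 2: STRIKE. 10 + next two rolls (5+2) = 17. Cumulative: 37
Frame 3: OPEN (5+2=7). Cumulative: 44
Frame 4: OPEN (9+0=9). Cumulative: 53
Frame 5: OPEN (7+2=9). Cumulative: 62
Frame 6: STRIKE. 10 + next two rolls (3+2) = 15. Cumulative: 77
Frame 7: OPEN (3+2=5). Cumulative: 82
Frame 8: OPEN (7+1=8). Cumulative: 90
Frame 9: OPEN (9+0=9). Cumulative: 99
Frame 10: SPARE. Sum of all frame-10 rolls (4+6+5) = 15. Cumulative: 114

Answer: 20 37 44 53 62 77 82 90 99 114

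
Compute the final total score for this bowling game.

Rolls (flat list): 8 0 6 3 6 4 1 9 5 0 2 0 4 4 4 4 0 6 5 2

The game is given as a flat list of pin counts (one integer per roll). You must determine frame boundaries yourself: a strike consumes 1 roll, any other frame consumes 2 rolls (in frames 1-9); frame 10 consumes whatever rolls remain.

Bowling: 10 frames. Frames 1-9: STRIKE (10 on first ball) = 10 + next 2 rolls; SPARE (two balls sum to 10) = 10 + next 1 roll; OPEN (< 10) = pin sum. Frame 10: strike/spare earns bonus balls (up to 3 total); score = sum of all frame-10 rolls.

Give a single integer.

Frame 1: OPEN (8+0=8). Cumulative: 8
Frame 2: OPEN (6+3=9). Cumulative: 17
Frame 3: SPARE (6+4=10). 10 + next roll (1) = 11. Cumulative: 28
Frame 4: SPARE (1+9=10). 10 + next roll (5) = 15. Cumulative: 43
Frame 5: OPEN (5+0=5). Cumulative: 48
Frame 6: OPEN (2+0=2). Cumulative: 50
Frame 7: OPEN (4+4=8). Cumulative: 58
Frame 8: OPEN (4+4=8). Cumulative: 66
Frame 9: OPEN (0+6=6). Cumulative: 72
Frame 10: OPEN. Sum of all frame-10 rolls (5+2) = 7. Cumulative: 79

Answer: 79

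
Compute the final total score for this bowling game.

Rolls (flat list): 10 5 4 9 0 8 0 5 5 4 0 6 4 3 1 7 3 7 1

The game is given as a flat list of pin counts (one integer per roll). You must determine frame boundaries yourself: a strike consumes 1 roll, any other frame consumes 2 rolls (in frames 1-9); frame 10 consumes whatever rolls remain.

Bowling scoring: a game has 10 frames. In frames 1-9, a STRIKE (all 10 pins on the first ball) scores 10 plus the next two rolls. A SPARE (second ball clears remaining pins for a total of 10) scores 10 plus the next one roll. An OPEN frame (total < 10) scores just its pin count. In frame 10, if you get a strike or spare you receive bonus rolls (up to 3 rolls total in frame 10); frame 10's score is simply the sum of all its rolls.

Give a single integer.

Frame 1: STRIKE. 10 + next two rolls (5+4) = 19. Cumulative: 19
Frame 2: OPEN (5+4=9). Cumulative: 28
Frame 3: OPEN (9+0=9). Cumulative: 37
Frame 4: OPEN (8+0=8). Cumulative: 45
Frame 5: SPARE (5+5=10). 10 + next roll (4) = 14. Cumulative: 59
Frame 6: OPEN (4+0=4). Cumulative: 63
Frame 7: SPARE (6+4=10). 10 + next roll (3) = 13. Cumulative: 76
Frame 8: OPEN (3+1=4). Cumulative: 80
Frame 9: SPARE (7+3=10). 10 + next roll (7) = 17. Cumulative: 97
Frame 10: OPEN. Sum of all frame-10 rolls (7+1) = 8. Cumulative: 105

Answer: 105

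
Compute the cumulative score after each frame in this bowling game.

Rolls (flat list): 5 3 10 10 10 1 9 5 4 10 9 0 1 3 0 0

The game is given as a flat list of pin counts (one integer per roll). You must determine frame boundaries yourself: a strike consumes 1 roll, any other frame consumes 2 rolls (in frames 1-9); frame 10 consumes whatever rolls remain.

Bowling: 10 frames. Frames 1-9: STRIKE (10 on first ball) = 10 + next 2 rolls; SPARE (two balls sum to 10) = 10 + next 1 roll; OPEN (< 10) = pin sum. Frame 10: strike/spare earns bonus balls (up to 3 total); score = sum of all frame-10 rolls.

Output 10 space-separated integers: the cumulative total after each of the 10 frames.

Answer: 8 38 59 79 94 103 122 131 135 135

Derivation:
Frame 1: OPEN (5+3=8). Cumulative: 8
Frame 2: STRIKE. 10 + next two rolls (10+10) = 30. Cumulative: 38
Frame 3: STRIKE. 10 + next two rolls (10+1) = 21. Cumulative: 59
Frame 4: STRIKE. 10 + next two rolls (1+9) = 20. Cumulative: 79
Frame 5: SPARE (1+9=10). 10 + next roll (5) = 15. Cumulative: 94
Frame 6: OPEN (5+4=9). Cumulative: 103
Frame 7: STRIKE. 10 + next two rolls (9+0) = 19. Cumulative: 122
Frame 8: OPEN (9+0=9). Cumulative: 131
Frame 9: OPEN (1+3=4). Cumulative: 135
Frame 10: OPEN. Sum of all frame-10 rolls (0+0) = 0. Cumulative: 135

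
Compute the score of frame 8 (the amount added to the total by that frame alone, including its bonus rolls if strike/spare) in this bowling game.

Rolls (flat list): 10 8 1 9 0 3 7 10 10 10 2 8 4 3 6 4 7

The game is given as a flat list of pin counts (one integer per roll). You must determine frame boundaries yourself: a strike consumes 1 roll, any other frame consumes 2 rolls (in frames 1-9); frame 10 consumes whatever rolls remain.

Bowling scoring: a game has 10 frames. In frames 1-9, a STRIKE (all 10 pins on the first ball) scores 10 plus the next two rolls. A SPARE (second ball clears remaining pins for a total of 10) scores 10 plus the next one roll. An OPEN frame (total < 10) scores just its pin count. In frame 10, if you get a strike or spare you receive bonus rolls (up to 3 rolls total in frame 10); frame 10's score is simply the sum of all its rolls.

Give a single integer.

Answer: 14

Derivation:
Frame 1: STRIKE. 10 + next two rolls (8+1) = 19. Cumulative: 19
Frame 2: OPEN (8+1=9). Cumulative: 28
Frame 3: OPEN (9+0=9). Cumulative: 37
Frame 4: SPARE (3+7=10). 10 + next roll (10) = 20. Cumulative: 57
Frame 5: STRIKE. 10 + next two rolls (10+10) = 30. Cumulative: 87
Frame 6: STRIKE. 10 + next two rolls (10+2) = 22. Cumulative: 109
Frame 7: STRIKE. 10 + next two rolls (2+8) = 20. Cumulative: 129
Frame 8: SPARE (2+8=10). 10 + next roll (4) = 14. Cumulative: 143
Frame 9: OPEN (4+3=7). Cumulative: 150
Frame 10: SPARE. Sum of all frame-10 rolls (6+4+7) = 17. Cumulative: 167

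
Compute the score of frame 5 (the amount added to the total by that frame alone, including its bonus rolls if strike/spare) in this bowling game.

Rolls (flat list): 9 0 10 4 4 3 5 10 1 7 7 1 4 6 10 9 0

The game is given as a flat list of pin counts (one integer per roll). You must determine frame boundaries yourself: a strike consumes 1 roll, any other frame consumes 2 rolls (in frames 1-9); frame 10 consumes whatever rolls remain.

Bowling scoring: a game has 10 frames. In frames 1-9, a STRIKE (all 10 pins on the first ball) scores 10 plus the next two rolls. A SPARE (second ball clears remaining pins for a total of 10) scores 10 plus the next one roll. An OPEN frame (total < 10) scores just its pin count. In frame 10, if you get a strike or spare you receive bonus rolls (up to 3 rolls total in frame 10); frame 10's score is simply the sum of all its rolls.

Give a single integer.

Answer: 18

Derivation:
Frame 1: OPEN (9+0=9). Cumulative: 9
Frame 2: STRIKE. 10 + next two rolls (4+4) = 18. Cumulative: 27
Frame 3: OPEN (4+4=8). Cumulative: 35
Frame 4: OPEN (3+5=8). Cumulative: 43
Frame 5: STRIKE. 10 + next two rolls (1+7) = 18. Cumulative: 61
Frame 6: OPEN (1+7=8). Cumulative: 69
Frame 7: OPEN (7+1=8). Cumulative: 77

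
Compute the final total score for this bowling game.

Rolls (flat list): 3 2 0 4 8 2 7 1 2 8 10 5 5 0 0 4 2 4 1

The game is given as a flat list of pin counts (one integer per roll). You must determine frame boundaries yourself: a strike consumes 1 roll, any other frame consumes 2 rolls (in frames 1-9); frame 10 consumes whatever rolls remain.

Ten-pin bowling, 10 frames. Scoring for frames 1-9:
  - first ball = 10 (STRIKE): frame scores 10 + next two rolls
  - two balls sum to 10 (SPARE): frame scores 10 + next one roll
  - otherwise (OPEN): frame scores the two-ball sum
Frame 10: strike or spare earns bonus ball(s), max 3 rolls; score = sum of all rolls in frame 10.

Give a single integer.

Frame 1: OPEN (3+2=5). Cumulative: 5
Frame 2: OPEN (0+4=4). Cumulative: 9
Frame 3: SPARE (8+2=10). 10 + next roll (7) = 17. Cumulative: 26
Frame 4: OPEN (7+1=8). Cumulative: 34
Frame 5: SPARE (2+8=10). 10 + next roll (10) = 20. Cumulative: 54
Frame 6: STRIKE. 10 + next two rolls (5+5) = 20. Cumulative: 74
Frame 7: SPARE (5+5=10). 10 + next roll (0) = 10. Cumulative: 84
Frame 8: OPEN (0+0=0). Cumulative: 84
Frame 9: OPEN (4+2=6). Cumulative: 90
Frame 10: OPEN. Sum of all frame-10 rolls (4+1) = 5. Cumulative: 95

Answer: 95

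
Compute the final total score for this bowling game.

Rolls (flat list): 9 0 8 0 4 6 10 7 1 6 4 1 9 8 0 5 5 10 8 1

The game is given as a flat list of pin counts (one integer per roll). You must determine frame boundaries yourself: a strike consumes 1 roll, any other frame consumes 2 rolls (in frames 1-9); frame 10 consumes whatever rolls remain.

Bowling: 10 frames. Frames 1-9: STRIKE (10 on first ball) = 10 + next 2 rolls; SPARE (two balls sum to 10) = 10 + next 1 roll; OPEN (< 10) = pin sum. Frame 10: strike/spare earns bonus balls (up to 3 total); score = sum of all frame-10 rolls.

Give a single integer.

Frame 1: OPEN (9+0=9). Cumulative: 9
Frame 2: OPEN (8+0=8). Cumulative: 17
Frame 3: SPARE (4+6=10). 10 + next roll (10) = 20. Cumulative: 37
Frame 4: STRIKE. 10 + next two rolls (7+1) = 18. Cumulative: 55
Frame 5: OPEN (7+1=8). Cumulative: 63
Frame 6: SPARE (6+4=10). 10 + next roll (1) = 11. Cumulative: 74
Frame 7: SPARE (1+9=10). 10 + next roll (8) = 18. Cumulative: 92
Frame 8: OPEN (8+0=8). Cumulative: 100
Frame 9: SPARE (5+5=10). 10 + next roll (10) = 20. Cumulative: 120
Frame 10: STRIKE. Sum of all frame-10 rolls (10+8+1) = 19. Cumulative: 139

Answer: 139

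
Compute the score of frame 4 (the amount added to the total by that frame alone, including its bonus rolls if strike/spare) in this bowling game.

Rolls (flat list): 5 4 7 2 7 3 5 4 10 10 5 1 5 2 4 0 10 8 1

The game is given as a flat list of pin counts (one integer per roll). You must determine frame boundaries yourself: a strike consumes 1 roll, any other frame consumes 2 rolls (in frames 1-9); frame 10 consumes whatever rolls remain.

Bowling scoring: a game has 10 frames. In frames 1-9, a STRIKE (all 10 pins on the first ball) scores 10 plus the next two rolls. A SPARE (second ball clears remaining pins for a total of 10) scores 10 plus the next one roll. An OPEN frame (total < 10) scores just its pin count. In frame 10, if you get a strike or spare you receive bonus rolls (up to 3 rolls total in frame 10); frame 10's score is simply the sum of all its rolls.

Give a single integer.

Frame 1: OPEN (5+4=9). Cumulative: 9
Frame 2: OPEN (7+2=9). Cumulative: 18
Frame 3: SPARE (7+3=10). 10 + next roll (5) = 15. Cumulative: 33
Frame 4: OPEN (5+4=9). Cumulative: 42
Frame 5: STRIKE. 10 + next two rolls (10+5) = 25. Cumulative: 67
Frame 6: STRIKE. 10 + next two rolls (5+1) = 16. Cumulative: 83

Answer: 9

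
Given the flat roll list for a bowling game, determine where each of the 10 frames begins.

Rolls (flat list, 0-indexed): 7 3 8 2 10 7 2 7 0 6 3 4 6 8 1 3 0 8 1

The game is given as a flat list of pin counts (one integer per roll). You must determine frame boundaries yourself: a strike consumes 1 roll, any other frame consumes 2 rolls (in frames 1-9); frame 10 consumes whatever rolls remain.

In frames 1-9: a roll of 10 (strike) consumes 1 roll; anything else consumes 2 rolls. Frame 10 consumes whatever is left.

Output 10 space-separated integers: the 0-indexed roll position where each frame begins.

Frame 1 starts at roll index 0: rolls=7,3 (sum=10), consumes 2 rolls
Frame 2 starts at roll index 2: rolls=8,2 (sum=10), consumes 2 rolls
Frame 3 starts at roll index 4: roll=10 (strike), consumes 1 roll
Frame 4 starts at roll index 5: rolls=7,2 (sum=9), consumes 2 rolls
Frame 5 starts at roll index 7: rolls=7,0 (sum=7), consumes 2 rolls
Frame 6 starts at roll index 9: rolls=6,3 (sum=9), consumes 2 rolls
Frame 7 starts at roll index 11: rolls=4,6 (sum=10), consumes 2 rolls
Frame 8 starts at roll index 13: rolls=8,1 (sum=9), consumes 2 rolls
Frame 9 starts at roll index 15: rolls=3,0 (sum=3), consumes 2 rolls
Frame 10 starts at roll index 17: 2 remaining rolls

Answer: 0 2 4 5 7 9 11 13 15 17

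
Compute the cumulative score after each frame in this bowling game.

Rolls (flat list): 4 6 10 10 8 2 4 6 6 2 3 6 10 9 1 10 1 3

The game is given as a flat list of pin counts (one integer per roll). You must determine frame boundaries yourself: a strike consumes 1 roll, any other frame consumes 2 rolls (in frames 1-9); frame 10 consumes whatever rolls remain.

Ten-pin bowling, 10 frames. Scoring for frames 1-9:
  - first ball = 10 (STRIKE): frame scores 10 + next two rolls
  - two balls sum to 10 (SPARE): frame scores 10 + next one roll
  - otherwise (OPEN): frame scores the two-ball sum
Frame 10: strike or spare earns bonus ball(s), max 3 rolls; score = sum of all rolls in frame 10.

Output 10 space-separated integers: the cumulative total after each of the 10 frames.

Frame 1: SPARE (4+6=10). 10 + next roll (10) = 20. Cumulative: 20
Frame 2: STRIKE. 10 + next two rolls (10+8) = 28. Cumulative: 48
Frame 3: STRIKE. 10 + next two rolls (8+2) = 20. Cumulative: 68
Frame 4: SPARE (8+2=10). 10 + next roll (4) = 14. Cumulative: 82
Frame 5: SPARE (4+6=10). 10 + next roll (6) = 16. Cumulative: 98
Frame 6: OPEN (6+2=8). Cumulative: 106
Frame 7: OPEN (3+6=9). Cumulative: 115
Frame 8: STRIKE. 10 + next two rolls (9+1) = 20. Cumulative: 135
Frame 9: SPARE (9+1=10). 10 + next roll (10) = 20. Cumulative: 155
Frame 10: STRIKE. Sum of all frame-10 rolls (10+1+3) = 14. Cumulative: 169

Answer: 20 48 68 82 98 106 115 135 155 169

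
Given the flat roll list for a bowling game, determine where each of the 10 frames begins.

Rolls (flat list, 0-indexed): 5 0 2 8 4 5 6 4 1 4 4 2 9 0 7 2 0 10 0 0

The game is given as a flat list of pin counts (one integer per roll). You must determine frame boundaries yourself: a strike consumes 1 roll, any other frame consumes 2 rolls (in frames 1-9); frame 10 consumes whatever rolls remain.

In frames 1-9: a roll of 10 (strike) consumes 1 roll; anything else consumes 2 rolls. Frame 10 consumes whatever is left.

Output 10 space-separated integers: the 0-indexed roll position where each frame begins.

Answer: 0 2 4 6 8 10 12 14 16 18

Derivation:
Frame 1 starts at roll index 0: rolls=5,0 (sum=5), consumes 2 rolls
Frame 2 starts at roll index 2: rolls=2,8 (sum=10), consumes 2 rolls
Frame 3 starts at roll index 4: rolls=4,5 (sum=9), consumes 2 rolls
Frame 4 starts at roll index 6: rolls=6,4 (sum=10), consumes 2 rolls
Frame 5 starts at roll index 8: rolls=1,4 (sum=5), consumes 2 rolls
Frame 6 starts at roll index 10: rolls=4,2 (sum=6), consumes 2 rolls
Frame 7 starts at roll index 12: rolls=9,0 (sum=9), consumes 2 rolls
Frame 8 starts at roll index 14: rolls=7,2 (sum=9), consumes 2 rolls
Frame 9 starts at roll index 16: rolls=0,10 (sum=10), consumes 2 rolls
Frame 10 starts at roll index 18: 2 remaining rolls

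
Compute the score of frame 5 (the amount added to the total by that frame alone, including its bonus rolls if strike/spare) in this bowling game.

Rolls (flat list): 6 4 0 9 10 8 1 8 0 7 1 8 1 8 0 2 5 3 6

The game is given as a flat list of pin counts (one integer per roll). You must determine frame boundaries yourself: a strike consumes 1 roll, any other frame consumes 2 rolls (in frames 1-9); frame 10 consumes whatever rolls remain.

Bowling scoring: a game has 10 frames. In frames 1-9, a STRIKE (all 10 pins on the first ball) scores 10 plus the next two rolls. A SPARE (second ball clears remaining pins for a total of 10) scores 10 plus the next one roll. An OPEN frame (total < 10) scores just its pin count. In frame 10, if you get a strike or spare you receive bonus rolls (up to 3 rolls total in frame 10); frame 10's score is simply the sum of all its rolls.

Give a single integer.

Answer: 8

Derivation:
Frame 1: SPARE (6+4=10). 10 + next roll (0) = 10. Cumulative: 10
Frame 2: OPEN (0+9=9). Cumulative: 19
Frame 3: STRIKE. 10 + next two rolls (8+1) = 19. Cumulative: 38
Frame 4: OPEN (8+1=9). Cumulative: 47
Frame 5: OPEN (8+0=8). Cumulative: 55
Frame 6: OPEN (7+1=8). Cumulative: 63
Frame 7: OPEN (8+1=9). Cumulative: 72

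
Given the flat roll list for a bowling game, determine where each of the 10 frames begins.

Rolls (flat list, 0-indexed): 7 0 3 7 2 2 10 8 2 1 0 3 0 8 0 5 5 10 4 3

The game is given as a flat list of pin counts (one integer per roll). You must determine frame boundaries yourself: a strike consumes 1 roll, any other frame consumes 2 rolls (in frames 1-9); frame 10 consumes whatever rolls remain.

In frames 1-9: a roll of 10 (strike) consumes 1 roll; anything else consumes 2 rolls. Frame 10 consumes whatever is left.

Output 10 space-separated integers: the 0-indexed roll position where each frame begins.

Answer: 0 2 4 6 7 9 11 13 15 17

Derivation:
Frame 1 starts at roll index 0: rolls=7,0 (sum=7), consumes 2 rolls
Frame 2 starts at roll index 2: rolls=3,7 (sum=10), consumes 2 rolls
Frame 3 starts at roll index 4: rolls=2,2 (sum=4), consumes 2 rolls
Frame 4 starts at roll index 6: roll=10 (strike), consumes 1 roll
Frame 5 starts at roll index 7: rolls=8,2 (sum=10), consumes 2 rolls
Frame 6 starts at roll index 9: rolls=1,0 (sum=1), consumes 2 rolls
Frame 7 starts at roll index 11: rolls=3,0 (sum=3), consumes 2 rolls
Frame 8 starts at roll index 13: rolls=8,0 (sum=8), consumes 2 rolls
Frame 9 starts at roll index 15: rolls=5,5 (sum=10), consumes 2 rolls
Frame 10 starts at roll index 17: 3 remaining rolls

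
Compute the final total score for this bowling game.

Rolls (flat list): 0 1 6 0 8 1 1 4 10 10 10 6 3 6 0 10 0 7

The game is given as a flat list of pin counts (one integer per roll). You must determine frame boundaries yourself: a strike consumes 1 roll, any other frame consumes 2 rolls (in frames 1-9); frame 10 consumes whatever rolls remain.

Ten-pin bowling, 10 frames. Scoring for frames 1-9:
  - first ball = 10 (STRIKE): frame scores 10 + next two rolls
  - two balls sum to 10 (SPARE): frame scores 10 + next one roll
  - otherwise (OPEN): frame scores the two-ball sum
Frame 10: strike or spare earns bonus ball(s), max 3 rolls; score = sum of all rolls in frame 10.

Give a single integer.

Frame 1: OPEN (0+1=1). Cumulative: 1
Frame 2: OPEN (6+0=6). Cumulative: 7
Frame 3: OPEN (8+1=9). Cumulative: 16
Frame 4: OPEN (1+4=5). Cumulative: 21
Frame 5: STRIKE. 10 + next two rolls (10+10) = 30. Cumulative: 51
Frame 6: STRIKE. 10 + next two rolls (10+6) = 26. Cumulative: 77
Frame 7: STRIKE. 10 + next two rolls (6+3) = 19. Cumulative: 96
Frame 8: OPEN (6+3=9). Cumulative: 105
Frame 9: OPEN (6+0=6). Cumulative: 111
Frame 10: STRIKE. Sum of all frame-10 rolls (10+0+7) = 17. Cumulative: 128

Answer: 128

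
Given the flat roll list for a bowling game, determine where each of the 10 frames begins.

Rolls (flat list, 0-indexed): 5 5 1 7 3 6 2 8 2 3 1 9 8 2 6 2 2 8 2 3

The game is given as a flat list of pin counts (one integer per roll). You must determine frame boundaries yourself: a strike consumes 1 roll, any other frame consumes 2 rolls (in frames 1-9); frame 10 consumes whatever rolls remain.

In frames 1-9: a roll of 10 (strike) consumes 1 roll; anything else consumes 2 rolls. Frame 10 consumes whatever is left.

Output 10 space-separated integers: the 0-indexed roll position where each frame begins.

Frame 1 starts at roll index 0: rolls=5,5 (sum=10), consumes 2 rolls
Frame 2 starts at roll index 2: rolls=1,7 (sum=8), consumes 2 rolls
Frame 3 starts at roll index 4: rolls=3,6 (sum=9), consumes 2 rolls
Frame 4 starts at roll index 6: rolls=2,8 (sum=10), consumes 2 rolls
Frame 5 starts at roll index 8: rolls=2,3 (sum=5), consumes 2 rolls
Frame 6 starts at roll index 10: rolls=1,9 (sum=10), consumes 2 rolls
Frame 7 starts at roll index 12: rolls=8,2 (sum=10), consumes 2 rolls
Frame 8 starts at roll index 14: rolls=6,2 (sum=8), consumes 2 rolls
Frame 9 starts at roll index 16: rolls=2,8 (sum=10), consumes 2 rolls
Frame 10 starts at roll index 18: 2 remaining rolls

Answer: 0 2 4 6 8 10 12 14 16 18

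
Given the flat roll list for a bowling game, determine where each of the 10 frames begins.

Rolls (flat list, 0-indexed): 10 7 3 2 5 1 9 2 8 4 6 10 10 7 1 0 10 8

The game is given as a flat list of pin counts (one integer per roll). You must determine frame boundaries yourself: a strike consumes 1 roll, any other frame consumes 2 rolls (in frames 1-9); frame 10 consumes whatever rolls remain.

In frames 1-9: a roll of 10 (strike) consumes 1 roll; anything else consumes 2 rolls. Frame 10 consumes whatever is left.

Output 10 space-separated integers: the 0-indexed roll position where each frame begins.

Frame 1 starts at roll index 0: roll=10 (strike), consumes 1 roll
Frame 2 starts at roll index 1: rolls=7,3 (sum=10), consumes 2 rolls
Frame 3 starts at roll index 3: rolls=2,5 (sum=7), consumes 2 rolls
Frame 4 starts at roll index 5: rolls=1,9 (sum=10), consumes 2 rolls
Frame 5 starts at roll index 7: rolls=2,8 (sum=10), consumes 2 rolls
Frame 6 starts at roll index 9: rolls=4,6 (sum=10), consumes 2 rolls
Frame 7 starts at roll index 11: roll=10 (strike), consumes 1 roll
Frame 8 starts at roll index 12: roll=10 (strike), consumes 1 roll
Frame 9 starts at roll index 13: rolls=7,1 (sum=8), consumes 2 rolls
Frame 10 starts at roll index 15: 3 remaining rolls

Answer: 0 1 3 5 7 9 11 12 13 15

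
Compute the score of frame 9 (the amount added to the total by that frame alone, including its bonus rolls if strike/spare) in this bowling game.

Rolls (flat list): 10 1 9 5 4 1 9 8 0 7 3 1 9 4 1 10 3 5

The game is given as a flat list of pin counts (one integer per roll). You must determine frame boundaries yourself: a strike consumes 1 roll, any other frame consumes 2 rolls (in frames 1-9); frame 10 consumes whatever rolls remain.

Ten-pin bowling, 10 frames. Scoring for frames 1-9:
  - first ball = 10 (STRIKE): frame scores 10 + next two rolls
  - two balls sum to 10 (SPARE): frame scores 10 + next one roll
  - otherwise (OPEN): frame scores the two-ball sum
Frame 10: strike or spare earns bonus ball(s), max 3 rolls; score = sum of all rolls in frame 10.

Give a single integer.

Frame 1: STRIKE. 10 + next two rolls (1+9) = 20. Cumulative: 20
Frame 2: SPARE (1+9=10). 10 + next roll (5) = 15. Cumulative: 35
Frame 3: OPEN (5+4=9). Cumulative: 44
Frame 4: SPARE (1+9=10). 10 + next roll (8) = 18. Cumulative: 62
Frame 5: OPEN (8+0=8). Cumulative: 70
Frame 6: SPARE (7+3=10). 10 + next roll (1) = 11. Cumulative: 81
Frame 7: SPARE (1+9=10). 10 + next roll (4) = 14. Cumulative: 95
Frame 8: OPEN (4+1=5). Cumulative: 100
Frame 9: STRIKE. 10 + next two rolls (3+5) = 18. Cumulative: 118
Frame 10: OPEN. Sum of all frame-10 rolls (3+5) = 8. Cumulative: 126

Answer: 18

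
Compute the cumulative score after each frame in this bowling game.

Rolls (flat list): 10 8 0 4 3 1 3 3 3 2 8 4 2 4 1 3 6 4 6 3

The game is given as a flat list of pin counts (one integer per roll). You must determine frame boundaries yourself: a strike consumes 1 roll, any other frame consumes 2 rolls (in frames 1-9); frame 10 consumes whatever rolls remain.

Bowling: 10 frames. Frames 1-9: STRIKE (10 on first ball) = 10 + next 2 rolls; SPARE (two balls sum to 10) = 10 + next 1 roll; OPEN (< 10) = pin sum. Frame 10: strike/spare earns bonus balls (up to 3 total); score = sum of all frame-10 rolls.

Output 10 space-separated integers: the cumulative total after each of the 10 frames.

Answer: 18 26 33 37 43 57 63 68 77 90

Derivation:
Frame 1: STRIKE. 10 + next two rolls (8+0) = 18. Cumulative: 18
Frame 2: OPEN (8+0=8). Cumulative: 26
Frame 3: OPEN (4+3=7). Cumulative: 33
Frame 4: OPEN (1+3=4). Cumulative: 37
Frame 5: OPEN (3+3=6). Cumulative: 43
Frame 6: SPARE (2+8=10). 10 + next roll (4) = 14. Cumulative: 57
Frame 7: OPEN (4+2=6). Cumulative: 63
Frame 8: OPEN (4+1=5). Cumulative: 68
Frame 9: OPEN (3+6=9). Cumulative: 77
Frame 10: SPARE. Sum of all frame-10 rolls (4+6+3) = 13. Cumulative: 90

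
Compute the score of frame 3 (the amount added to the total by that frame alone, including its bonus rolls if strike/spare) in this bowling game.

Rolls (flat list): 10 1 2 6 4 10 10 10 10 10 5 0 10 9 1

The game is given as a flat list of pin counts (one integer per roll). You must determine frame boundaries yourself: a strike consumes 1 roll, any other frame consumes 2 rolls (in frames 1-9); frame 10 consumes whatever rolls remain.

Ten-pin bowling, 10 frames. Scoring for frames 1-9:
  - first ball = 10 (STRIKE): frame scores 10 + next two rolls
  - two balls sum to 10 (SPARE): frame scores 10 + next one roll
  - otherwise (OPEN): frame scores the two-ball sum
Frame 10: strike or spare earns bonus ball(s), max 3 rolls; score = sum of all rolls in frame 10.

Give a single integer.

Answer: 20

Derivation:
Frame 1: STRIKE. 10 + next two rolls (1+2) = 13. Cumulative: 13
Frame 2: OPEN (1+2=3). Cumulative: 16
Frame 3: SPARE (6+4=10). 10 + next roll (10) = 20. Cumulative: 36
Frame 4: STRIKE. 10 + next two rolls (10+10) = 30. Cumulative: 66
Frame 5: STRIKE. 10 + next two rolls (10+10) = 30. Cumulative: 96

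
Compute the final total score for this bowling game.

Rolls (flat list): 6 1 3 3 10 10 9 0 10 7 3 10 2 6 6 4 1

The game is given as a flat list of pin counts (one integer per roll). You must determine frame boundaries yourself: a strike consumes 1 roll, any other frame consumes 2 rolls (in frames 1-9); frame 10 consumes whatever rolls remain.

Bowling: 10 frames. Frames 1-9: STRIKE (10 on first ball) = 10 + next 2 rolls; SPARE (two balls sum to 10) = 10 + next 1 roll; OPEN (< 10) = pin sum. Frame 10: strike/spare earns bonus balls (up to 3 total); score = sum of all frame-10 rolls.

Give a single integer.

Frame 1: OPEN (6+1=7). Cumulative: 7
Frame 2: OPEN (3+3=6). Cumulative: 13
Frame 3: STRIKE. 10 + next two rolls (10+9) = 29. Cumulative: 42
Frame 4: STRIKE. 10 + next two rolls (9+0) = 19. Cumulative: 61
Frame 5: OPEN (9+0=9). Cumulative: 70
Frame 6: STRIKE. 10 + next two rolls (7+3) = 20. Cumulative: 90
Frame 7: SPARE (7+3=10). 10 + next roll (10) = 20. Cumulative: 110
Frame 8: STRIKE. 10 + next two rolls (2+6) = 18. Cumulative: 128
Frame 9: OPEN (2+6=8). Cumulative: 136
Frame 10: SPARE. Sum of all frame-10 rolls (6+4+1) = 11. Cumulative: 147

Answer: 147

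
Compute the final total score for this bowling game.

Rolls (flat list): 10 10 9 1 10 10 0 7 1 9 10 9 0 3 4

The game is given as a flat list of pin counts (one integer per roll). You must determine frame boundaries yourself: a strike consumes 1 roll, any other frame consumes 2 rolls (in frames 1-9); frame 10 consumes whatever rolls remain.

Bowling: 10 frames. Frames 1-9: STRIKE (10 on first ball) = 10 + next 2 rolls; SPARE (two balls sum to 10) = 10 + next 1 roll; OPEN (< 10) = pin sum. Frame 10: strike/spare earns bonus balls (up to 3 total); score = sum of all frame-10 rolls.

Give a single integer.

Frame 1: STRIKE. 10 + next two rolls (10+9) = 29. Cumulative: 29
Frame 2: STRIKE. 10 + next two rolls (9+1) = 20. Cumulative: 49
Frame 3: SPARE (9+1=10). 10 + next roll (10) = 20. Cumulative: 69
Frame 4: STRIKE. 10 + next two rolls (10+0) = 20. Cumulative: 89
Frame 5: STRIKE. 10 + next two rolls (0+7) = 17. Cumulative: 106
Frame 6: OPEN (0+7=7). Cumulative: 113
Frame 7: SPARE (1+9=10). 10 + next roll (10) = 20. Cumulative: 133
Frame 8: STRIKE. 10 + next two rolls (9+0) = 19. Cumulative: 152
Frame 9: OPEN (9+0=9). Cumulative: 161
Frame 10: OPEN. Sum of all frame-10 rolls (3+4) = 7. Cumulative: 168

Answer: 168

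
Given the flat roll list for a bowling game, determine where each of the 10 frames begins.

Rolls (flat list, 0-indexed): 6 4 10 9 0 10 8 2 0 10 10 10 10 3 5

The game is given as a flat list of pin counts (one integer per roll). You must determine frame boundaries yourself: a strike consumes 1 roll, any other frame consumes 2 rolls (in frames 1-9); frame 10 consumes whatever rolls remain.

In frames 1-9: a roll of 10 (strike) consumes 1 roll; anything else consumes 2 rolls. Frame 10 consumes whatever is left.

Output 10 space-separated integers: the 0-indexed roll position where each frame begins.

Frame 1 starts at roll index 0: rolls=6,4 (sum=10), consumes 2 rolls
Frame 2 starts at roll index 2: roll=10 (strike), consumes 1 roll
Frame 3 starts at roll index 3: rolls=9,0 (sum=9), consumes 2 rolls
Frame 4 starts at roll index 5: roll=10 (strike), consumes 1 roll
Frame 5 starts at roll index 6: rolls=8,2 (sum=10), consumes 2 rolls
Frame 6 starts at roll index 8: rolls=0,10 (sum=10), consumes 2 rolls
Frame 7 starts at roll index 10: roll=10 (strike), consumes 1 roll
Frame 8 starts at roll index 11: roll=10 (strike), consumes 1 roll
Frame 9 starts at roll index 12: roll=10 (strike), consumes 1 roll
Frame 10 starts at roll index 13: 2 remaining rolls

Answer: 0 2 3 5 6 8 10 11 12 13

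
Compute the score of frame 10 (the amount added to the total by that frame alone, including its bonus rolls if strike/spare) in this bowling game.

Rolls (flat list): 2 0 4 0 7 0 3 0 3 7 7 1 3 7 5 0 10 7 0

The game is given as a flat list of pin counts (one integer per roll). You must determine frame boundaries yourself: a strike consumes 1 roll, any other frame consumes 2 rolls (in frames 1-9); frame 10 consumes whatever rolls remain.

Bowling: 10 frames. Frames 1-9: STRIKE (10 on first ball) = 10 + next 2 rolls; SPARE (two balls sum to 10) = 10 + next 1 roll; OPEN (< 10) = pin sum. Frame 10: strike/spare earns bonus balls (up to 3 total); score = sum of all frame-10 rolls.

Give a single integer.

Frame 1: OPEN (2+0=2). Cumulative: 2
Frame 2: OPEN (4+0=4). Cumulative: 6
Frame 3: OPEN (7+0=7). Cumulative: 13
Frame 4: OPEN (3+0=3). Cumulative: 16
Frame 5: SPARE (3+7=10). 10 + next roll (7) = 17. Cumulative: 33
Frame 6: OPEN (7+1=8). Cumulative: 41
Frame 7: SPARE (3+7=10). 10 + next roll (5) = 15. Cumulative: 56
Frame 8: OPEN (5+0=5). Cumulative: 61
Frame 9: STRIKE. 10 + next two rolls (7+0) = 17. Cumulative: 78
Frame 10: OPEN. Sum of all frame-10 rolls (7+0) = 7. Cumulative: 85

Answer: 7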